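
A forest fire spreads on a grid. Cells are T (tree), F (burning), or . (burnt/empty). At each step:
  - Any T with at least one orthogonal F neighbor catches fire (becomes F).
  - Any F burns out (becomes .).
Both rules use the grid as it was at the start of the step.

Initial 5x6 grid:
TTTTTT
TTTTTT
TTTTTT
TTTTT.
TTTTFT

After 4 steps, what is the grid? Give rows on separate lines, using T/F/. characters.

Step 1: 3 trees catch fire, 1 burn out
  TTTTTT
  TTTTTT
  TTTTTT
  TTTTF.
  TTTF.F
Step 2: 3 trees catch fire, 3 burn out
  TTTTTT
  TTTTTT
  TTTTFT
  TTTF..
  TTF...
Step 3: 5 trees catch fire, 3 burn out
  TTTTTT
  TTTTFT
  TTTF.F
  TTF...
  TF....
Step 4: 6 trees catch fire, 5 burn out
  TTTTFT
  TTTF.F
  TTF...
  TF....
  F.....

TTTTFT
TTTF.F
TTF...
TF....
F.....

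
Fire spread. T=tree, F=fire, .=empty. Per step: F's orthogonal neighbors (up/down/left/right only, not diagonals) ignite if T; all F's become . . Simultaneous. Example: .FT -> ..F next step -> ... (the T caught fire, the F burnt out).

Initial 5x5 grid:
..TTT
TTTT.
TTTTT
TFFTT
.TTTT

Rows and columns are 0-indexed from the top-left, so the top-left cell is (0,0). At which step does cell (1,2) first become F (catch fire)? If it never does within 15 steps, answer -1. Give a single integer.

Step 1: cell (1,2)='T' (+6 fires, +2 burnt)
Step 2: cell (1,2)='F' (+6 fires, +6 burnt)
  -> target ignites at step 2
Step 3: cell (1,2)='.' (+5 fires, +6 burnt)
Step 4: cell (1,2)='.' (+1 fires, +5 burnt)
Step 5: cell (1,2)='.' (+1 fires, +1 burnt)
Step 6: cell (1,2)='.' (+0 fires, +1 burnt)
  fire out at step 6

2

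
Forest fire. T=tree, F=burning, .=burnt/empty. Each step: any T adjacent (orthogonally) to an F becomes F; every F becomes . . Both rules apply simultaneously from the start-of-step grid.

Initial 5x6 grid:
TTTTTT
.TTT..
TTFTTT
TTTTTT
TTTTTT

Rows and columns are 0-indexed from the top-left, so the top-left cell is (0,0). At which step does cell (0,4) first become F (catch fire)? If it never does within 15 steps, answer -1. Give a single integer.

Step 1: cell (0,4)='T' (+4 fires, +1 burnt)
Step 2: cell (0,4)='T' (+8 fires, +4 burnt)
Step 3: cell (0,4)='T' (+7 fires, +8 burnt)
Step 4: cell (0,4)='F' (+5 fires, +7 burnt)
  -> target ignites at step 4
Step 5: cell (0,4)='.' (+2 fires, +5 burnt)
Step 6: cell (0,4)='.' (+0 fires, +2 burnt)
  fire out at step 6

4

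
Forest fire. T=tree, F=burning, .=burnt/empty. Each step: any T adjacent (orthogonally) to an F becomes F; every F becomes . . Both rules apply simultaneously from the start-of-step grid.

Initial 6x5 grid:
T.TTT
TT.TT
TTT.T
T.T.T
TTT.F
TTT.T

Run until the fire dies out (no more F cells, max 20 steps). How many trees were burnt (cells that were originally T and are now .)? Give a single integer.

Answer: 8

Derivation:
Step 1: +2 fires, +1 burnt (F count now 2)
Step 2: +1 fires, +2 burnt (F count now 1)
Step 3: +1 fires, +1 burnt (F count now 1)
Step 4: +2 fires, +1 burnt (F count now 2)
Step 5: +1 fires, +2 burnt (F count now 1)
Step 6: +1 fires, +1 burnt (F count now 1)
Step 7: +0 fires, +1 burnt (F count now 0)
Fire out after step 7
Initially T: 22, now '.': 16
Total burnt (originally-T cells now '.'): 8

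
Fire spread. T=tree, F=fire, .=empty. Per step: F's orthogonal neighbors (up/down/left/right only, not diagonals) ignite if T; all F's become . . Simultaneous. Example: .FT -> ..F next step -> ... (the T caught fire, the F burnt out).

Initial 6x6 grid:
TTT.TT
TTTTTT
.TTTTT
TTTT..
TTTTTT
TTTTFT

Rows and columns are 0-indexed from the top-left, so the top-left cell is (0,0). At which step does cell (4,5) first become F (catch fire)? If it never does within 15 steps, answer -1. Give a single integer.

Step 1: cell (4,5)='T' (+3 fires, +1 burnt)
Step 2: cell (4,5)='F' (+3 fires, +3 burnt)
  -> target ignites at step 2
Step 3: cell (4,5)='.' (+3 fires, +3 burnt)
Step 4: cell (4,5)='.' (+4 fires, +3 burnt)
Step 5: cell (4,5)='.' (+5 fires, +4 burnt)
Step 6: cell (4,5)='.' (+5 fires, +5 burnt)
Step 7: cell (4,5)='.' (+4 fires, +5 burnt)
Step 8: cell (4,5)='.' (+3 fires, +4 burnt)
Step 9: cell (4,5)='.' (+1 fires, +3 burnt)
Step 10: cell (4,5)='.' (+0 fires, +1 burnt)
  fire out at step 10

2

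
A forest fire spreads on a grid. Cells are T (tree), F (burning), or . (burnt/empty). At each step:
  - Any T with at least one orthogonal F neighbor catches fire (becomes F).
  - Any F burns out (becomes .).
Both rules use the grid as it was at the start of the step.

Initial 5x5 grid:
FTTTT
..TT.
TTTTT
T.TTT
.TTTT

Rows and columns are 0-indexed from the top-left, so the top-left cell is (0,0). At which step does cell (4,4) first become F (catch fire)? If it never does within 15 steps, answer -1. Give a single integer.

Step 1: cell (4,4)='T' (+1 fires, +1 burnt)
Step 2: cell (4,4)='T' (+1 fires, +1 burnt)
Step 3: cell (4,4)='T' (+2 fires, +1 burnt)
Step 4: cell (4,4)='T' (+3 fires, +2 burnt)
Step 5: cell (4,4)='T' (+3 fires, +3 burnt)
Step 6: cell (4,4)='T' (+4 fires, +3 burnt)
Step 7: cell (4,4)='T' (+4 fires, +4 burnt)
Step 8: cell (4,4)='F' (+1 fires, +4 burnt)
  -> target ignites at step 8
Step 9: cell (4,4)='.' (+0 fires, +1 burnt)
  fire out at step 9

8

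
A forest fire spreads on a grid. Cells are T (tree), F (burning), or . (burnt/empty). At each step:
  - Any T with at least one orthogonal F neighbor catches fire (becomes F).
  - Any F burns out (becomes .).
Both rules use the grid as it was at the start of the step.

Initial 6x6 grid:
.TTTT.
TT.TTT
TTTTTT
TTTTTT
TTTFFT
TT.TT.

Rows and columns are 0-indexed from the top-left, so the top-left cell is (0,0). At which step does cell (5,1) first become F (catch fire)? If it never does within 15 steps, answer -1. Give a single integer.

Step 1: cell (5,1)='T' (+6 fires, +2 burnt)
Step 2: cell (5,1)='T' (+5 fires, +6 burnt)
Step 3: cell (5,1)='F' (+7 fires, +5 burnt)
  -> target ignites at step 3
Step 4: cell (5,1)='.' (+6 fires, +7 burnt)
Step 5: cell (5,1)='.' (+3 fires, +6 burnt)
Step 6: cell (5,1)='.' (+2 fires, +3 burnt)
Step 7: cell (5,1)='.' (+0 fires, +2 burnt)
  fire out at step 7

3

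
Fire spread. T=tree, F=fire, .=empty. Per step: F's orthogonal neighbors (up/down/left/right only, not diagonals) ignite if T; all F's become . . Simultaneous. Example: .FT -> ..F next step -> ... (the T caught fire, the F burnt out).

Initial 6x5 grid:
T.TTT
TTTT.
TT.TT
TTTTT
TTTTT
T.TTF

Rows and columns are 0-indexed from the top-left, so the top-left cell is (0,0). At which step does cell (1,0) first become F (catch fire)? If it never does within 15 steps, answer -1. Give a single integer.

Step 1: cell (1,0)='T' (+2 fires, +1 burnt)
Step 2: cell (1,0)='T' (+3 fires, +2 burnt)
Step 3: cell (1,0)='T' (+3 fires, +3 burnt)
Step 4: cell (1,0)='T' (+3 fires, +3 burnt)
Step 5: cell (1,0)='T' (+3 fires, +3 burnt)
Step 6: cell (1,0)='T' (+5 fires, +3 burnt)
Step 7: cell (1,0)='T' (+4 fires, +5 burnt)
Step 8: cell (1,0)='F' (+1 fires, +4 burnt)
  -> target ignites at step 8
Step 9: cell (1,0)='.' (+1 fires, +1 burnt)
Step 10: cell (1,0)='.' (+0 fires, +1 burnt)
  fire out at step 10

8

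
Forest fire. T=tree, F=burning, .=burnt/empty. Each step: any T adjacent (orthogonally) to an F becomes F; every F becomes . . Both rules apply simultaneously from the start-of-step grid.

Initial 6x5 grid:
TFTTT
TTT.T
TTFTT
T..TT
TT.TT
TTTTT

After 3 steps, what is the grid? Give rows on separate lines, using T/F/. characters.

Step 1: 6 trees catch fire, 2 burn out
  F.FTT
  TFF.T
  TF.FT
  T..TT
  TT.TT
  TTTTT
Step 2: 5 trees catch fire, 6 burn out
  ...FT
  F...T
  F...F
  T..FT
  TT.TT
  TTTTT
Step 3: 5 trees catch fire, 5 burn out
  ....F
  ....F
  .....
  F...F
  TT.FT
  TTTTT

....F
....F
.....
F...F
TT.FT
TTTTT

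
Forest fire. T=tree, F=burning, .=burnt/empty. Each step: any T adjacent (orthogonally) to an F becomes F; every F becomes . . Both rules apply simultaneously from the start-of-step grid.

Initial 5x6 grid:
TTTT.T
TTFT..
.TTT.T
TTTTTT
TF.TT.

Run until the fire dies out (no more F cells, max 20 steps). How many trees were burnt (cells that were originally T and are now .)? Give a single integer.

Step 1: +6 fires, +2 burnt (F count now 6)
Step 2: +7 fires, +6 burnt (F count now 7)
Step 3: +2 fires, +7 burnt (F count now 2)
Step 4: +2 fires, +2 burnt (F count now 2)
Step 5: +2 fires, +2 burnt (F count now 2)
Step 6: +1 fires, +2 burnt (F count now 1)
Step 7: +0 fires, +1 burnt (F count now 0)
Fire out after step 7
Initially T: 21, now '.': 29
Total burnt (originally-T cells now '.'): 20

Answer: 20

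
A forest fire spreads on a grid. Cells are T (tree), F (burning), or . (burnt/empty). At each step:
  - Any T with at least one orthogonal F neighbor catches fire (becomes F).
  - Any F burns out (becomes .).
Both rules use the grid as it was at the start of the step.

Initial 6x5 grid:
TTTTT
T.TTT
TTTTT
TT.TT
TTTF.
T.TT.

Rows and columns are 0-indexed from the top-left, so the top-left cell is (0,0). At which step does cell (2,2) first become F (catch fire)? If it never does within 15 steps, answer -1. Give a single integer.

Step 1: cell (2,2)='T' (+3 fires, +1 burnt)
Step 2: cell (2,2)='T' (+4 fires, +3 burnt)
Step 3: cell (2,2)='F' (+5 fires, +4 burnt)
  -> target ignites at step 3
Step 4: cell (2,2)='.' (+6 fires, +5 burnt)
Step 5: cell (2,2)='.' (+3 fires, +6 burnt)
Step 6: cell (2,2)='.' (+2 fires, +3 burnt)
Step 7: cell (2,2)='.' (+1 fires, +2 burnt)
Step 8: cell (2,2)='.' (+0 fires, +1 burnt)
  fire out at step 8

3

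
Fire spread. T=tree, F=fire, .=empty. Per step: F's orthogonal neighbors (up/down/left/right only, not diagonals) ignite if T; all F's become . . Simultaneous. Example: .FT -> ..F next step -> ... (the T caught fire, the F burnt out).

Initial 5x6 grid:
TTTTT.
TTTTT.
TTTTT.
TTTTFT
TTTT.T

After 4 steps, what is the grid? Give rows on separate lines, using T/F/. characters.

Step 1: 3 trees catch fire, 1 burn out
  TTTTT.
  TTTTT.
  TTTTF.
  TTTF.F
  TTTT.T
Step 2: 5 trees catch fire, 3 burn out
  TTTTT.
  TTTTF.
  TTTF..
  TTF...
  TTTF.F
Step 3: 5 trees catch fire, 5 burn out
  TTTTF.
  TTTF..
  TTF...
  TF....
  TTF...
Step 4: 5 trees catch fire, 5 burn out
  TTTF..
  TTF...
  TF....
  F.....
  TF....

TTTF..
TTF...
TF....
F.....
TF....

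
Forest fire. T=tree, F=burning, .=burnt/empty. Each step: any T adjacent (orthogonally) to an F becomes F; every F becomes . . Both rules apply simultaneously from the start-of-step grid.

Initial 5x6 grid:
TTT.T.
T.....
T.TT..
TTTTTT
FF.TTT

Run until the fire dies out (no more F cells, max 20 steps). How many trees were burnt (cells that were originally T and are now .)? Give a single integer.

Step 1: +2 fires, +2 burnt (F count now 2)
Step 2: +2 fires, +2 burnt (F count now 2)
Step 3: +3 fires, +2 burnt (F count now 3)
Step 4: +4 fires, +3 burnt (F count now 4)
Step 5: +3 fires, +4 burnt (F count now 3)
Step 6: +2 fires, +3 burnt (F count now 2)
Step 7: +0 fires, +2 burnt (F count now 0)
Fire out after step 7
Initially T: 17, now '.': 29
Total burnt (originally-T cells now '.'): 16

Answer: 16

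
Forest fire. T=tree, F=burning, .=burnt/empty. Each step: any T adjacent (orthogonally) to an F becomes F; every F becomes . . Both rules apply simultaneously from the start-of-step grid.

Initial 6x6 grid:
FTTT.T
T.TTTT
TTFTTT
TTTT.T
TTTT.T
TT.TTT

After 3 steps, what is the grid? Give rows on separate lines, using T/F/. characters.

Step 1: 6 trees catch fire, 2 burn out
  .FTT.T
  F.FTTT
  TF.FTT
  TTFT.T
  TTTT.T
  TT.TTT
Step 2: 7 trees catch fire, 6 burn out
  ..FT.T
  ...FTT
  F...FT
  TF.F.T
  TTFT.T
  TT.TTT
Step 3: 6 trees catch fire, 7 burn out
  ...F.T
  ....FT
  .....F
  F....T
  TF.F.T
  TT.TTT

...F.T
....FT
.....F
F....T
TF.F.T
TT.TTT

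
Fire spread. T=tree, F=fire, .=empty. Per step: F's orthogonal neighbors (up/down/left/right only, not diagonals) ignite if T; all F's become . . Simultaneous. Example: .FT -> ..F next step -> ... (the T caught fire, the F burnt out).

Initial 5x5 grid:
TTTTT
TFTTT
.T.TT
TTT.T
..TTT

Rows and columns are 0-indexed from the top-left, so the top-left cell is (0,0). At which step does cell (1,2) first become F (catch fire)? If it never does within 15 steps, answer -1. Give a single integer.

Step 1: cell (1,2)='F' (+4 fires, +1 burnt)
  -> target ignites at step 1
Step 2: cell (1,2)='.' (+4 fires, +4 burnt)
Step 3: cell (1,2)='.' (+5 fires, +4 burnt)
Step 4: cell (1,2)='.' (+3 fires, +5 burnt)
Step 5: cell (1,2)='.' (+2 fires, +3 burnt)
Step 6: cell (1,2)='.' (+1 fires, +2 burnt)
Step 7: cell (1,2)='.' (+0 fires, +1 burnt)
  fire out at step 7

1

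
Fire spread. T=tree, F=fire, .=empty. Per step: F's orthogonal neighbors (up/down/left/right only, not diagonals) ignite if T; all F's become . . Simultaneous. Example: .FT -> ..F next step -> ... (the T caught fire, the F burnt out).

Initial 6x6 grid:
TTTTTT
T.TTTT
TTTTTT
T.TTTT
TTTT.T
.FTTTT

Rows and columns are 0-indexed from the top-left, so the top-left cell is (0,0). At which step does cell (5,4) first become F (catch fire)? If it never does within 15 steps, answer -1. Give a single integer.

Step 1: cell (5,4)='T' (+2 fires, +1 burnt)
Step 2: cell (5,4)='T' (+3 fires, +2 burnt)
Step 3: cell (5,4)='F' (+4 fires, +3 burnt)
  -> target ignites at step 3
Step 4: cell (5,4)='.' (+4 fires, +4 burnt)
Step 5: cell (5,4)='.' (+6 fires, +4 burnt)
Step 6: cell (5,4)='.' (+5 fires, +6 burnt)
Step 7: cell (5,4)='.' (+4 fires, +5 burnt)
Step 8: cell (5,4)='.' (+2 fires, +4 burnt)
Step 9: cell (5,4)='.' (+1 fires, +2 burnt)
Step 10: cell (5,4)='.' (+0 fires, +1 burnt)
  fire out at step 10

3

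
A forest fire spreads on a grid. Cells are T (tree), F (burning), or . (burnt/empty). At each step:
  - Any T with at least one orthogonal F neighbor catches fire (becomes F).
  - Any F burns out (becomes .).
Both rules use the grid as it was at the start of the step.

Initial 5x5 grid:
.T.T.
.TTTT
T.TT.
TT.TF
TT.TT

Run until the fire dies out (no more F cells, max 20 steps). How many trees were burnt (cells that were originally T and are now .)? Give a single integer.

Answer: 11

Derivation:
Step 1: +2 fires, +1 burnt (F count now 2)
Step 2: +2 fires, +2 burnt (F count now 2)
Step 3: +2 fires, +2 burnt (F count now 2)
Step 4: +3 fires, +2 burnt (F count now 3)
Step 5: +1 fires, +3 burnt (F count now 1)
Step 6: +1 fires, +1 burnt (F count now 1)
Step 7: +0 fires, +1 burnt (F count now 0)
Fire out after step 7
Initially T: 16, now '.': 20
Total burnt (originally-T cells now '.'): 11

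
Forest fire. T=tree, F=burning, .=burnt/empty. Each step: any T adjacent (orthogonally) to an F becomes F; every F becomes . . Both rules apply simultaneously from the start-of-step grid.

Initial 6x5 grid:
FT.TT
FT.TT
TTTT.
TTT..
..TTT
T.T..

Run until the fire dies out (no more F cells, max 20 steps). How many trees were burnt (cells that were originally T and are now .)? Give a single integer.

Step 1: +3 fires, +2 burnt (F count now 3)
Step 2: +2 fires, +3 burnt (F count now 2)
Step 3: +2 fires, +2 burnt (F count now 2)
Step 4: +2 fires, +2 burnt (F count now 2)
Step 5: +2 fires, +2 burnt (F count now 2)
Step 6: +4 fires, +2 burnt (F count now 4)
Step 7: +2 fires, +4 burnt (F count now 2)
Step 8: +0 fires, +2 burnt (F count now 0)
Fire out after step 8
Initially T: 18, now '.': 29
Total burnt (originally-T cells now '.'): 17

Answer: 17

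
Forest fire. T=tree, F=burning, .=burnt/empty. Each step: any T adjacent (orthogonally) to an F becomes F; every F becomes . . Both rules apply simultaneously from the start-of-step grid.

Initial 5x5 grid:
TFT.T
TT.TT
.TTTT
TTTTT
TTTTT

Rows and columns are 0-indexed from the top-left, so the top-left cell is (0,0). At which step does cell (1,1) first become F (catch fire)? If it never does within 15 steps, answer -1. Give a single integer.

Step 1: cell (1,1)='F' (+3 fires, +1 burnt)
  -> target ignites at step 1
Step 2: cell (1,1)='.' (+2 fires, +3 burnt)
Step 3: cell (1,1)='.' (+2 fires, +2 burnt)
Step 4: cell (1,1)='.' (+4 fires, +2 burnt)
Step 5: cell (1,1)='.' (+5 fires, +4 burnt)
Step 6: cell (1,1)='.' (+3 fires, +5 burnt)
Step 7: cell (1,1)='.' (+2 fires, +3 burnt)
Step 8: cell (1,1)='.' (+0 fires, +2 burnt)
  fire out at step 8

1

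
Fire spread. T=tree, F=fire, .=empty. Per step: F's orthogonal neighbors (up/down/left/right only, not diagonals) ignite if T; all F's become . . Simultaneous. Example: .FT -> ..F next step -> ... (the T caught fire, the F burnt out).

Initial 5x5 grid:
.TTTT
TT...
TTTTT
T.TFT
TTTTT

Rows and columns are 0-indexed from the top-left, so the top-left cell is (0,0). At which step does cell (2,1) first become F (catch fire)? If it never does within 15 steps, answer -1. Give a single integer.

Step 1: cell (2,1)='T' (+4 fires, +1 burnt)
Step 2: cell (2,1)='T' (+4 fires, +4 burnt)
Step 3: cell (2,1)='F' (+2 fires, +4 burnt)
  -> target ignites at step 3
Step 4: cell (2,1)='.' (+3 fires, +2 burnt)
Step 5: cell (2,1)='.' (+3 fires, +3 burnt)
Step 6: cell (2,1)='.' (+1 fires, +3 burnt)
Step 7: cell (2,1)='.' (+1 fires, +1 burnt)
Step 8: cell (2,1)='.' (+1 fires, +1 burnt)
Step 9: cell (2,1)='.' (+0 fires, +1 burnt)
  fire out at step 9

3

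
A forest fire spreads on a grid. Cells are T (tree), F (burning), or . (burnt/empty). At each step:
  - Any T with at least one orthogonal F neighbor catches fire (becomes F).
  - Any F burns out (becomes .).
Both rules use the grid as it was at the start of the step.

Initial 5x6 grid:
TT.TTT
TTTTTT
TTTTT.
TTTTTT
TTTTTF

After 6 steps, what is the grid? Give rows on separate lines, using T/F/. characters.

Step 1: 2 trees catch fire, 1 burn out
  TT.TTT
  TTTTTT
  TTTTT.
  TTTTTF
  TTTTF.
Step 2: 2 trees catch fire, 2 burn out
  TT.TTT
  TTTTTT
  TTTTT.
  TTTTF.
  TTTF..
Step 3: 3 trees catch fire, 2 burn out
  TT.TTT
  TTTTTT
  TTTTF.
  TTTF..
  TTF...
Step 4: 4 trees catch fire, 3 burn out
  TT.TTT
  TTTTFT
  TTTF..
  TTF...
  TF....
Step 5: 6 trees catch fire, 4 burn out
  TT.TFT
  TTTF.F
  TTF...
  TF....
  F.....
Step 6: 5 trees catch fire, 6 burn out
  TT.F.F
  TTF...
  TF....
  F.....
  ......

TT.F.F
TTF...
TF....
F.....
......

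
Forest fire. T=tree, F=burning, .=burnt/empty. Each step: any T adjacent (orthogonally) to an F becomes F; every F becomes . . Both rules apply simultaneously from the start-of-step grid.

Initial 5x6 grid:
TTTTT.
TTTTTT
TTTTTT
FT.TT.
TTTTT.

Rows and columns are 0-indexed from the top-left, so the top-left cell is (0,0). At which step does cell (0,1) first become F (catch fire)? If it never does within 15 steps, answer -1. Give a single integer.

Step 1: cell (0,1)='T' (+3 fires, +1 burnt)
Step 2: cell (0,1)='T' (+3 fires, +3 burnt)
Step 3: cell (0,1)='T' (+4 fires, +3 burnt)
Step 4: cell (0,1)='F' (+4 fires, +4 burnt)
  -> target ignites at step 4
Step 5: cell (0,1)='.' (+5 fires, +4 burnt)
Step 6: cell (0,1)='.' (+4 fires, +5 burnt)
Step 7: cell (0,1)='.' (+2 fires, +4 burnt)
Step 8: cell (0,1)='.' (+0 fires, +2 burnt)
  fire out at step 8

4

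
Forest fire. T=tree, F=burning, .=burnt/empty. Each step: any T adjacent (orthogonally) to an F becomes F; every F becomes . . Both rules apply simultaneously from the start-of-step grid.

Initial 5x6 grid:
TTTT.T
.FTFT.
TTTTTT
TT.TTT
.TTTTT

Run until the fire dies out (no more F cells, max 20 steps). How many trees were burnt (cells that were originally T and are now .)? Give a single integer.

Answer: 22

Derivation:
Step 1: +6 fires, +2 burnt (F count now 6)
Step 2: +7 fires, +6 burnt (F count now 7)
Step 3: +5 fires, +7 burnt (F count now 5)
Step 4: +3 fires, +5 burnt (F count now 3)
Step 5: +1 fires, +3 burnt (F count now 1)
Step 6: +0 fires, +1 burnt (F count now 0)
Fire out after step 6
Initially T: 23, now '.': 29
Total burnt (originally-T cells now '.'): 22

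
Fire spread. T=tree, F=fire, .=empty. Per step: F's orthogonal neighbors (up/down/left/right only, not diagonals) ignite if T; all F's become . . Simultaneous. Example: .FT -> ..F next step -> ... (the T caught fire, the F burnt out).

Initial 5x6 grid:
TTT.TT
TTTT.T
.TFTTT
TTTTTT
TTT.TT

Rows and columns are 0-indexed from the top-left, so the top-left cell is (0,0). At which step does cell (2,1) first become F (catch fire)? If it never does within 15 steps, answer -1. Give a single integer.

Step 1: cell (2,1)='F' (+4 fires, +1 burnt)
  -> target ignites at step 1
Step 2: cell (2,1)='.' (+7 fires, +4 burnt)
Step 3: cell (2,1)='.' (+6 fires, +7 burnt)
Step 4: cell (2,1)='.' (+5 fires, +6 burnt)
Step 5: cell (2,1)='.' (+2 fires, +5 burnt)
Step 6: cell (2,1)='.' (+1 fires, +2 burnt)
Step 7: cell (2,1)='.' (+0 fires, +1 burnt)
  fire out at step 7

1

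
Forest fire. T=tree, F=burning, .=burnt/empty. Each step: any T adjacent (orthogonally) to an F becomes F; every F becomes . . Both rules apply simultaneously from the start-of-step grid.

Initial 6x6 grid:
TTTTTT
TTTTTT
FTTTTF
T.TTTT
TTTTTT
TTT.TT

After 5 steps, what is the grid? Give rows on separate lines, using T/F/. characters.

Step 1: 6 trees catch fire, 2 burn out
  TTTTTT
  FTTTTF
  .FTTF.
  F.TTTF
  TTTTTT
  TTT.TT
Step 2: 9 trees catch fire, 6 burn out
  FTTTTF
  .FTTF.
  ..FF..
  ..TTF.
  FTTTTF
  TTT.TT
Step 3: 10 trees catch fire, 9 burn out
  .FTTF.
  ..FF..
  ......
  ..FF..
  .FTTF.
  FTT.TF
Step 4: 6 trees catch fire, 10 burn out
  ..FF..
  ......
  ......
  ......
  ..FF..
  .FT.F.
Step 5: 1 trees catch fire, 6 burn out
  ......
  ......
  ......
  ......
  ......
  ..F...

......
......
......
......
......
..F...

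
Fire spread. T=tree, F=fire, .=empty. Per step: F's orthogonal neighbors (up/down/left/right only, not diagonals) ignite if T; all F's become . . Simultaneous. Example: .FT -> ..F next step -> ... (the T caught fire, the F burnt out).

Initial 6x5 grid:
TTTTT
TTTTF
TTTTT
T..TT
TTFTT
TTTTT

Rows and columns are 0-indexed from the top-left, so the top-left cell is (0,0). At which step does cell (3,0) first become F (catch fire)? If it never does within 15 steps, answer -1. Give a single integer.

Step 1: cell (3,0)='T' (+6 fires, +2 burnt)
Step 2: cell (3,0)='T' (+9 fires, +6 burnt)
Step 3: cell (3,0)='F' (+6 fires, +9 burnt)
  -> target ignites at step 3
Step 4: cell (3,0)='.' (+4 fires, +6 burnt)
Step 5: cell (3,0)='.' (+1 fires, +4 burnt)
Step 6: cell (3,0)='.' (+0 fires, +1 burnt)
  fire out at step 6

3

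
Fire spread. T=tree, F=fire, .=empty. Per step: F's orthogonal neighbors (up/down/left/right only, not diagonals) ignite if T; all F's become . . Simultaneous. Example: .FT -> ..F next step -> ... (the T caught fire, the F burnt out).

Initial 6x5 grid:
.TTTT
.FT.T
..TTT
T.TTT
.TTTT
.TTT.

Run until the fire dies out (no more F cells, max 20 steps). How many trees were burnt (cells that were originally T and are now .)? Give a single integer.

Answer: 19

Derivation:
Step 1: +2 fires, +1 burnt (F count now 2)
Step 2: +2 fires, +2 burnt (F count now 2)
Step 3: +3 fires, +2 burnt (F count now 3)
Step 4: +4 fires, +3 burnt (F count now 4)
Step 5: +5 fires, +4 burnt (F count now 5)
Step 6: +3 fires, +5 burnt (F count now 3)
Step 7: +0 fires, +3 burnt (F count now 0)
Fire out after step 7
Initially T: 20, now '.': 29
Total burnt (originally-T cells now '.'): 19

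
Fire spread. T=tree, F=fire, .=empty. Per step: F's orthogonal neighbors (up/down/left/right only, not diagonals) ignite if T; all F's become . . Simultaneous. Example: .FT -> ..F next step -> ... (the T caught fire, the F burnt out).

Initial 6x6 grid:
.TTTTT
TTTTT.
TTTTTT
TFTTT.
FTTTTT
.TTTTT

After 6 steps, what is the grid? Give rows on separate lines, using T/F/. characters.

Step 1: 4 trees catch fire, 2 burn out
  .TTTTT
  TTTTT.
  TFTTTT
  F.FTT.
  .FTTTT
  .TTTTT
Step 2: 6 trees catch fire, 4 burn out
  .TTTTT
  TFTTT.
  F.FTTT
  ...FT.
  ..FTTT
  .FTTTT
Step 3: 7 trees catch fire, 6 burn out
  .FTTTT
  F.FTT.
  ...FTT
  ....F.
  ...FTT
  ..FTTT
Step 4: 5 trees catch fire, 7 burn out
  ..FTTT
  ...FT.
  ....FT
  ......
  ....FT
  ...FTT
Step 5: 5 trees catch fire, 5 burn out
  ...FTT
  ....F.
  .....F
  ......
  .....F
  ....FT
Step 6: 2 trees catch fire, 5 burn out
  ....FT
  ......
  ......
  ......
  ......
  .....F

....FT
......
......
......
......
.....F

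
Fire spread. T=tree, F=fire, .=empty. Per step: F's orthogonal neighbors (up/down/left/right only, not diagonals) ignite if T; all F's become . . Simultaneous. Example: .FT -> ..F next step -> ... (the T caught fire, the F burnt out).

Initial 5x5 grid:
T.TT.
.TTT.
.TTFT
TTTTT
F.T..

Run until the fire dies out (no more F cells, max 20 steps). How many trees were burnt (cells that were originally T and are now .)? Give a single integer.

Answer: 14

Derivation:
Step 1: +5 fires, +2 burnt (F count now 5)
Step 2: +6 fires, +5 burnt (F count now 6)
Step 3: +3 fires, +6 burnt (F count now 3)
Step 4: +0 fires, +3 burnt (F count now 0)
Fire out after step 4
Initially T: 15, now '.': 24
Total burnt (originally-T cells now '.'): 14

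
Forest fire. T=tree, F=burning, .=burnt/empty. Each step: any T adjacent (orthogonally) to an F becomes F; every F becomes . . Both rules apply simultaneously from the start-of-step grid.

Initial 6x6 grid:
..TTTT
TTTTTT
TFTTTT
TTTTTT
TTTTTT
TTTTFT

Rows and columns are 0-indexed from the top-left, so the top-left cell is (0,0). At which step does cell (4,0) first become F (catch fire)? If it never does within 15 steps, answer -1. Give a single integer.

Step 1: cell (4,0)='T' (+7 fires, +2 burnt)
Step 2: cell (4,0)='T' (+10 fires, +7 burnt)
Step 3: cell (4,0)='F' (+8 fires, +10 burnt)
  -> target ignites at step 3
Step 4: cell (4,0)='.' (+4 fires, +8 burnt)
Step 5: cell (4,0)='.' (+2 fires, +4 burnt)
Step 6: cell (4,0)='.' (+1 fires, +2 burnt)
Step 7: cell (4,0)='.' (+0 fires, +1 burnt)
  fire out at step 7

3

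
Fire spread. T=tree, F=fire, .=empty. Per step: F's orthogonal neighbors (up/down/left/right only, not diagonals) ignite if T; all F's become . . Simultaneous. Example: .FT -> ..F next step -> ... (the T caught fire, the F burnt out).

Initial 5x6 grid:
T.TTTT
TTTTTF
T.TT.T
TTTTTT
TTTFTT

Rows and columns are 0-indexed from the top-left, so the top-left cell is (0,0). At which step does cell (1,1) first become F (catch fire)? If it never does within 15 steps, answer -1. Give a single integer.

Step 1: cell (1,1)='T' (+6 fires, +2 burnt)
Step 2: cell (1,1)='T' (+8 fires, +6 burnt)
Step 3: cell (1,1)='T' (+5 fires, +8 burnt)
Step 4: cell (1,1)='F' (+3 fires, +5 burnt)
  -> target ignites at step 4
Step 5: cell (1,1)='.' (+2 fires, +3 burnt)
Step 6: cell (1,1)='.' (+1 fires, +2 burnt)
Step 7: cell (1,1)='.' (+0 fires, +1 burnt)
  fire out at step 7

4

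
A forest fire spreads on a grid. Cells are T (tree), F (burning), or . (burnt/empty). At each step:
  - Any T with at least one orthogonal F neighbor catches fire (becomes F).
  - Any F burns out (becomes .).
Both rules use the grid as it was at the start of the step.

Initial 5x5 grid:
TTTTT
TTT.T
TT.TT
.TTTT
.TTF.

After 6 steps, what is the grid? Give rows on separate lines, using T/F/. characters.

Step 1: 2 trees catch fire, 1 burn out
  TTTTT
  TTT.T
  TT.TT
  .TTFT
  .TF..
Step 2: 4 trees catch fire, 2 burn out
  TTTTT
  TTT.T
  TT.FT
  .TF.F
  .F...
Step 3: 2 trees catch fire, 4 burn out
  TTTTT
  TTT.T
  TT..F
  .F...
  .....
Step 4: 2 trees catch fire, 2 burn out
  TTTTT
  TTT.F
  TF...
  .....
  .....
Step 5: 3 trees catch fire, 2 burn out
  TTTTF
  TFT..
  F....
  .....
  .....
Step 6: 4 trees catch fire, 3 burn out
  TFTF.
  F.F..
  .....
  .....
  .....

TFTF.
F.F..
.....
.....
.....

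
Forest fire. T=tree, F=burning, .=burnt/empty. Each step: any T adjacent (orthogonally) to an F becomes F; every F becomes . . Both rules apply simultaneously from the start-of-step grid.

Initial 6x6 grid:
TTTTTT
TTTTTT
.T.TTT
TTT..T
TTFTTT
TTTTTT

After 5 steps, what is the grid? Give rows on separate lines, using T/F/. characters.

Step 1: 4 trees catch fire, 1 burn out
  TTTTTT
  TTTTTT
  .T.TTT
  TTF..T
  TF.FTT
  TTFTTT
Step 2: 5 trees catch fire, 4 burn out
  TTTTTT
  TTTTTT
  .T.TTT
  TF...T
  F...FT
  TF.FTT
Step 3: 5 trees catch fire, 5 burn out
  TTTTTT
  TTTTTT
  .F.TTT
  F....T
  .....F
  F...FT
Step 4: 3 trees catch fire, 5 burn out
  TTTTTT
  TFTTTT
  ...TTT
  .....F
  ......
  .....F
Step 5: 4 trees catch fire, 3 burn out
  TFTTTT
  F.FTTT
  ...TTF
  ......
  ......
  ......

TFTTTT
F.FTTT
...TTF
......
......
......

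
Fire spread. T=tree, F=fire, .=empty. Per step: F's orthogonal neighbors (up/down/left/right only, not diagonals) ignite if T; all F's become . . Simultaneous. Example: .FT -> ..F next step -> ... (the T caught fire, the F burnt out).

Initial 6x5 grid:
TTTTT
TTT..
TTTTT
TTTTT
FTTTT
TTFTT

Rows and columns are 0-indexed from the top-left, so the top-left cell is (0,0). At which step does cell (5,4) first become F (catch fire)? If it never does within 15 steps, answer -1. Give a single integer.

Step 1: cell (5,4)='T' (+6 fires, +2 burnt)
Step 2: cell (5,4)='F' (+5 fires, +6 burnt)
  -> target ignites at step 2
Step 3: cell (5,4)='.' (+5 fires, +5 burnt)
Step 4: cell (5,4)='.' (+5 fires, +5 burnt)
Step 5: cell (5,4)='.' (+3 fires, +5 burnt)
Step 6: cell (5,4)='.' (+1 fires, +3 burnt)
Step 7: cell (5,4)='.' (+1 fires, +1 burnt)
Step 8: cell (5,4)='.' (+0 fires, +1 burnt)
  fire out at step 8

2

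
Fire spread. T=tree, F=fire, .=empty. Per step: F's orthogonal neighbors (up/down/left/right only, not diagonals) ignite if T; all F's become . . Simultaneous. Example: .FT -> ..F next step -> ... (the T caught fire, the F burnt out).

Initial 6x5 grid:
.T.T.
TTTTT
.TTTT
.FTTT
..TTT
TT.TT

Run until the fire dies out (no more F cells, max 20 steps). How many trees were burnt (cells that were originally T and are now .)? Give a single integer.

Answer: 19

Derivation:
Step 1: +2 fires, +1 burnt (F count now 2)
Step 2: +4 fires, +2 burnt (F count now 4)
Step 3: +6 fires, +4 burnt (F count now 6)
Step 4: +4 fires, +6 burnt (F count now 4)
Step 5: +3 fires, +4 burnt (F count now 3)
Step 6: +0 fires, +3 burnt (F count now 0)
Fire out after step 6
Initially T: 21, now '.': 28
Total burnt (originally-T cells now '.'): 19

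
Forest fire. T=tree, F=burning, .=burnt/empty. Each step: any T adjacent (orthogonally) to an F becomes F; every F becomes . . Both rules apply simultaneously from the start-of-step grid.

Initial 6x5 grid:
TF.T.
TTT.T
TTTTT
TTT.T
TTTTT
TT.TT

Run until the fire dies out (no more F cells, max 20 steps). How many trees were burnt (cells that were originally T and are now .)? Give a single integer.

Step 1: +2 fires, +1 burnt (F count now 2)
Step 2: +3 fires, +2 burnt (F count now 3)
Step 3: +3 fires, +3 burnt (F count now 3)
Step 4: +4 fires, +3 burnt (F count now 4)
Step 5: +4 fires, +4 burnt (F count now 4)
Step 6: +4 fires, +4 burnt (F count now 4)
Step 7: +2 fires, +4 burnt (F count now 2)
Step 8: +1 fires, +2 burnt (F count now 1)
Step 9: +0 fires, +1 burnt (F count now 0)
Fire out after step 9
Initially T: 24, now '.': 29
Total burnt (originally-T cells now '.'): 23

Answer: 23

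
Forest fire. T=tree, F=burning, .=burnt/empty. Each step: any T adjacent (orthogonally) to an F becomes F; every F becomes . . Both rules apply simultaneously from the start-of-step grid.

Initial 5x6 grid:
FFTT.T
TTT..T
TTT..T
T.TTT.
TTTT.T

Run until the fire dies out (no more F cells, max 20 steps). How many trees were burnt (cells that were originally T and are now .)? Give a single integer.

Step 1: +3 fires, +2 burnt (F count now 3)
Step 2: +4 fires, +3 burnt (F count now 4)
Step 3: +2 fires, +4 burnt (F count now 2)
Step 4: +2 fires, +2 burnt (F count now 2)
Step 5: +3 fires, +2 burnt (F count now 3)
Step 6: +2 fires, +3 burnt (F count now 2)
Step 7: +0 fires, +2 burnt (F count now 0)
Fire out after step 7
Initially T: 20, now '.': 26
Total burnt (originally-T cells now '.'): 16

Answer: 16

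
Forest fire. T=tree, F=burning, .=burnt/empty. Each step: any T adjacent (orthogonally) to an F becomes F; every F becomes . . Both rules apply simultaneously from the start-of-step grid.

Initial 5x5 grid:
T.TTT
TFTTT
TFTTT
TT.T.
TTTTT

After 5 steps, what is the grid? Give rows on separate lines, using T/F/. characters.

Step 1: 5 trees catch fire, 2 burn out
  T.TTT
  F.FTT
  F.FTT
  TF.T.
  TTTTT
Step 2: 6 trees catch fire, 5 burn out
  F.FTT
  ...FT
  ...FT
  F..T.
  TFTTT
Step 3: 6 trees catch fire, 6 burn out
  ...FT
  ....F
  ....F
  ...F.
  F.FTT
Step 4: 2 trees catch fire, 6 burn out
  ....F
  .....
  .....
  .....
  ...FT
Step 5: 1 trees catch fire, 2 burn out
  .....
  .....
  .....
  .....
  ....F

.....
.....
.....
.....
....F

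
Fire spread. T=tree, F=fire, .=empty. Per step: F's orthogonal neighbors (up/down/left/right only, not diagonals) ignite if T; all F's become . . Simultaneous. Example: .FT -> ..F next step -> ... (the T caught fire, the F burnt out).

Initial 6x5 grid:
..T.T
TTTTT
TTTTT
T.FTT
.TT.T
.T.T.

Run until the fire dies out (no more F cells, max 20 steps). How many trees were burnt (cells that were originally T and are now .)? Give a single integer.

Answer: 19

Derivation:
Step 1: +3 fires, +1 burnt (F count now 3)
Step 2: +5 fires, +3 burnt (F count now 5)
Step 3: +7 fires, +5 burnt (F count now 7)
Step 4: +3 fires, +7 burnt (F count now 3)
Step 5: +1 fires, +3 burnt (F count now 1)
Step 6: +0 fires, +1 burnt (F count now 0)
Fire out after step 6
Initially T: 20, now '.': 29
Total burnt (originally-T cells now '.'): 19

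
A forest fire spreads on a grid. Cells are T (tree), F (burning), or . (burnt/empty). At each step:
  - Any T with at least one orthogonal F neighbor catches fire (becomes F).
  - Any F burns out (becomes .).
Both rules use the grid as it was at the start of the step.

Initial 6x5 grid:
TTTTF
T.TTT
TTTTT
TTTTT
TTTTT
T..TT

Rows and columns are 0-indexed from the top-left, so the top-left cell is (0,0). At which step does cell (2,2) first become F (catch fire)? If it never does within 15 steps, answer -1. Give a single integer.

Step 1: cell (2,2)='T' (+2 fires, +1 burnt)
Step 2: cell (2,2)='T' (+3 fires, +2 burnt)
Step 3: cell (2,2)='T' (+4 fires, +3 burnt)
Step 4: cell (2,2)='F' (+4 fires, +4 burnt)
  -> target ignites at step 4
Step 5: cell (2,2)='.' (+5 fires, +4 burnt)
Step 6: cell (2,2)='.' (+4 fires, +5 burnt)
Step 7: cell (2,2)='.' (+2 fires, +4 burnt)
Step 8: cell (2,2)='.' (+1 fires, +2 burnt)
Step 9: cell (2,2)='.' (+1 fires, +1 burnt)
Step 10: cell (2,2)='.' (+0 fires, +1 burnt)
  fire out at step 10

4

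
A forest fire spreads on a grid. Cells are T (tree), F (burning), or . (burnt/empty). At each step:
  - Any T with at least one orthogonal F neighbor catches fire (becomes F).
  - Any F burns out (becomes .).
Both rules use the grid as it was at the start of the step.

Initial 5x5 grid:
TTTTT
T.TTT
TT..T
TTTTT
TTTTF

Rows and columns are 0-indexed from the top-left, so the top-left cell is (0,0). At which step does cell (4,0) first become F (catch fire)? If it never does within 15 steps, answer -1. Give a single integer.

Step 1: cell (4,0)='T' (+2 fires, +1 burnt)
Step 2: cell (4,0)='T' (+3 fires, +2 burnt)
Step 3: cell (4,0)='T' (+3 fires, +3 burnt)
Step 4: cell (4,0)='F' (+4 fires, +3 burnt)
  -> target ignites at step 4
Step 5: cell (4,0)='.' (+4 fires, +4 burnt)
Step 6: cell (4,0)='.' (+2 fires, +4 burnt)
Step 7: cell (4,0)='.' (+2 fires, +2 burnt)
Step 8: cell (4,0)='.' (+1 fires, +2 burnt)
Step 9: cell (4,0)='.' (+0 fires, +1 burnt)
  fire out at step 9

4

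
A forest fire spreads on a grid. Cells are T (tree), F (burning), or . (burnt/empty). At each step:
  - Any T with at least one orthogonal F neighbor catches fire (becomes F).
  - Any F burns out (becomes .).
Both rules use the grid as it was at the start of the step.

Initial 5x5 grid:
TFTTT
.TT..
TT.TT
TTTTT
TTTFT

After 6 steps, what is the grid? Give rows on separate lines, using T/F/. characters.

Step 1: 6 trees catch fire, 2 burn out
  F.FTT
  .FT..
  TT.TT
  TTTFT
  TTF.F
Step 2: 7 trees catch fire, 6 burn out
  ...FT
  ..F..
  TF.FT
  TTF.F
  TF...
Step 3: 5 trees catch fire, 7 burn out
  ....F
  .....
  F...F
  TF...
  F....
Step 4: 1 trees catch fire, 5 burn out
  .....
  .....
  .....
  F....
  .....
Step 5: 0 trees catch fire, 1 burn out
  .....
  .....
  .....
  .....
  .....
Step 6: 0 trees catch fire, 0 burn out
  .....
  .....
  .....
  .....
  .....

.....
.....
.....
.....
.....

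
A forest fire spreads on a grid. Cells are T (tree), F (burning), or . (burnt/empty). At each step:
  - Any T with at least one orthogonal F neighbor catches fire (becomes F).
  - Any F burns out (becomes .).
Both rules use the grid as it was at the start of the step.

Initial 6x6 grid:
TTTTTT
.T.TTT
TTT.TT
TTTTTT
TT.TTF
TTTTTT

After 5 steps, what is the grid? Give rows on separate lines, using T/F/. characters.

Step 1: 3 trees catch fire, 1 burn out
  TTTTTT
  .T.TTT
  TTT.TT
  TTTTTF
  TT.TF.
  TTTTTF
Step 2: 4 trees catch fire, 3 burn out
  TTTTTT
  .T.TTT
  TTT.TF
  TTTTF.
  TT.F..
  TTTTF.
Step 3: 4 trees catch fire, 4 burn out
  TTTTTT
  .T.TTF
  TTT.F.
  TTTF..
  TT....
  TTTF..
Step 4: 4 trees catch fire, 4 burn out
  TTTTTF
  .T.TF.
  TTT...
  TTF...
  TT....
  TTF...
Step 5: 5 trees catch fire, 4 burn out
  TTTTF.
  .T.F..
  TTF...
  TF....
  TT....
  TF....

TTTTF.
.T.F..
TTF...
TF....
TT....
TF....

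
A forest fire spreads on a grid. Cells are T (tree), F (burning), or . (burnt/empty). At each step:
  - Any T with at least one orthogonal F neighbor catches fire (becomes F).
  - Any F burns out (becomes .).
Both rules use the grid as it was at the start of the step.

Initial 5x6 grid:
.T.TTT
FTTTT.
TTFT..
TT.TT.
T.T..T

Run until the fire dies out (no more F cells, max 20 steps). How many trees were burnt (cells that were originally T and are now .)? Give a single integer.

Answer: 16

Derivation:
Step 1: +5 fires, +2 burnt (F count now 5)
Step 2: +5 fires, +5 burnt (F count now 5)
Step 3: +4 fires, +5 burnt (F count now 4)
Step 4: +1 fires, +4 burnt (F count now 1)
Step 5: +1 fires, +1 burnt (F count now 1)
Step 6: +0 fires, +1 burnt (F count now 0)
Fire out after step 6
Initially T: 18, now '.': 28
Total burnt (originally-T cells now '.'): 16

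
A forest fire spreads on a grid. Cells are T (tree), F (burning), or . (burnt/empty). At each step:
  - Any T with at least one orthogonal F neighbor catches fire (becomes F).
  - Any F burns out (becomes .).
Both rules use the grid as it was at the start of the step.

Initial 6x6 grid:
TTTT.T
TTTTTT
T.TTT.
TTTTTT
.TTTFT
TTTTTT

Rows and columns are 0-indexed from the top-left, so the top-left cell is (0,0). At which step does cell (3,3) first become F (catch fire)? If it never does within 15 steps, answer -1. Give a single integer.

Step 1: cell (3,3)='T' (+4 fires, +1 burnt)
Step 2: cell (3,3)='F' (+6 fires, +4 burnt)
  -> target ignites at step 2
Step 3: cell (3,3)='.' (+5 fires, +6 burnt)
Step 4: cell (3,3)='.' (+5 fires, +5 burnt)
Step 5: cell (3,3)='.' (+5 fires, +5 burnt)
Step 6: cell (3,3)='.' (+3 fires, +5 burnt)
Step 7: cell (3,3)='.' (+2 fires, +3 burnt)
Step 8: cell (3,3)='.' (+1 fires, +2 burnt)
Step 9: cell (3,3)='.' (+0 fires, +1 burnt)
  fire out at step 9

2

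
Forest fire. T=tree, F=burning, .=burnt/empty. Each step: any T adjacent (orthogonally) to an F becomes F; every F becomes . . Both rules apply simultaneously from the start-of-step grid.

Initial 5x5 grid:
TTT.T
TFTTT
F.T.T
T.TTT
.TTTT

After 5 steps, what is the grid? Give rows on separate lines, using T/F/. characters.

Step 1: 4 trees catch fire, 2 burn out
  TFT.T
  F.FTT
  ..T.T
  F.TTT
  .TTTT
Step 2: 4 trees catch fire, 4 burn out
  F.F.T
  ...FT
  ..F.T
  ..TTT
  .TTTT
Step 3: 2 trees catch fire, 4 burn out
  ....T
  ....F
  ....T
  ..FTT
  .TTTT
Step 4: 4 trees catch fire, 2 burn out
  ....F
  .....
  ....F
  ...FT
  .TFTT
Step 5: 3 trees catch fire, 4 burn out
  .....
  .....
  .....
  ....F
  .F.FT

.....
.....
.....
....F
.F.FT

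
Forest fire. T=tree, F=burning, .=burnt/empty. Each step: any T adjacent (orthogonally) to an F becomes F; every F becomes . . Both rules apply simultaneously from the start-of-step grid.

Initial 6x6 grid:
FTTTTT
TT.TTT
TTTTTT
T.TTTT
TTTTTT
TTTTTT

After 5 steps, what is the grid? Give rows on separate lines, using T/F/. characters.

Step 1: 2 trees catch fire, 1 burn out
  .FTTTT
  FT.TTT
  TTTTTT
  T.TTTT
  TTTTTT
  TTTTTT
Step 2: 3 trees catch fire, 2 burn out
  ..FTTT
  .F.TTT
  FTTTTT
  T.TTTT
  TTTTTT
  TTTTTT
Step 3: 3 trees catch fire, 3 burn out
  ...FTT
  ...TTT
  .FTTTT
  F.TTTT
  TTTTTT
  TTTTTT
Step 4: 4 trees catch fire, 3 burn out
  ....FT
  ...FTT
  ..FTTT
  ..TTTT
  FTTTTT
  TTTTTT
Step 5: 6 trees catch fire, 4 burn out
  .....F
  ....FT
  ...FTT
  ..FTTT
  .FTTTT
  FTTTTT

.....F
....FT
...FTT
..FTTT
.FTTTT
FTTTTT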